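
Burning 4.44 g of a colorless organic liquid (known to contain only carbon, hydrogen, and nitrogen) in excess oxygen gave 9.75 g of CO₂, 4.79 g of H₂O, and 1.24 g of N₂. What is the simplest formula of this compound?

C5H12N2

mol C = 9.75 g CO₂ ÷ 44.009 g/mol = 0.2215 mol
mol H = 2 × 4.79 g H₂O ÷ 18.015 g/mol = 0.5318 mol
mol N = 2 × 1.24 g N₂ ÷ 28.014 g/mol = 0.08853 mol
Divide by the smallest (0.08853 mol): C 2.503, H 6.007, N 1.000
Multiplying each by 2 gives whole numbers: C 5.01, H 12.01, N 2.00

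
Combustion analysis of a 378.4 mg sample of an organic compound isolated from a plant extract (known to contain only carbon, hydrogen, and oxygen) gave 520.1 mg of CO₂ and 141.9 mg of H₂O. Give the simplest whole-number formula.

mol C = 0.5201 g CO₂ ÷ 44.009 g/mol = 0.011818 mol
mol H = 2 × 0.1419 g H₂O ÷ 18.015 g/mol = 0.015754 mol
mass O = 0.3784 − (0.14195 + 0.015880) = 0.22057 g → mol O = 0.22057 ÷ 15.999 = 0.013787 mol
Divide by the smallest (0.011818 mol): C 1.000, H 1.333, O 1.167
Multiplying each by 6 gives whole numbers: C 6.00, H 8.00, O 7.00

C6H8O7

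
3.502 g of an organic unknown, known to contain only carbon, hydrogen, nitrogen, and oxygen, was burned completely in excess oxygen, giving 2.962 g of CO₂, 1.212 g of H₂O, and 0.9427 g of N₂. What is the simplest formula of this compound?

mol C = 2.962 g CO₂ ÷ 44.009 g/mol = 0.067304 mol
mol H = 2 × 1.212 g H₂O ÷ 18.015 g/mol = 0.13455 mol
mol N = 2 × 0.9427 g N₂ ÷ 28.014 g/mol = 0.067302 mol
mass O = 3.502 − (0.80839 + 0.13563 + 0.94270) = 1.6153 g → mol O = 1.6153 ÷ 15.999 = 0.10096 mol
Divide by the smallest (0.067302 mol): C 1.000, H 1.999, N 1.000, O 1.500
Multiplying each by 2 gives whole numbers: C 2.00, H 4.00, N 2.00, O 3.00

C2H4N2O3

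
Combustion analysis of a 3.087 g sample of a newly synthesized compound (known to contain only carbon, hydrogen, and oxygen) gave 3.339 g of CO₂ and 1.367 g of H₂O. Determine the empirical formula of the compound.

C3H6O5

mol C = 3.339 g CO₂ ÷ 44.009 g/mol = 0.075871 mol
mol H = 2 × 1.367 g H₂O ÷ 18.015 g/mol = 0.15176 mol
mass O = 3.087 − (0.91128 + 0.15298) = 2.0227 g → mol O = 2.0227 ÷ 15.999 = 0.12643 mol
Divide by the smallest (0.075871 mol): C 1.000, H 2.000, O 1.666
Multiplying each by 3 gives whole numbers: C 3.00, H 6.00, O 5.00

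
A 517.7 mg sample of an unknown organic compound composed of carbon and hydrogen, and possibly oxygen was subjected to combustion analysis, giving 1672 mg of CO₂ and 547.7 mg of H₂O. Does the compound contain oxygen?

mol C = 1.672 g CO₂ ÷ 44.009 g/mol = 0.037992 mol
mol H = 2 × 0.5477 g H₂O ÷ 18.015 g/mol = 0.060805 mol
C and H together account for 0.51762 g — essentially the entire 0.5177 g sample — so the compound contains no oxygen.

no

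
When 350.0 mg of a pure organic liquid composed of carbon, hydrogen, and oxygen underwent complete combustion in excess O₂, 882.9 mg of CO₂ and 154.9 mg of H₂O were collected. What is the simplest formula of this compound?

C7H6O2

mol C = 0.8829 g CO₂ ÷ 44.009 g/mol = 0.020062 mol
mol H = 2 × 0.1549 g H₂O ÷ 18.015 g/mol = 0.017197 mol
mass O = 0.3500 − (0.24096 + 0.017334) = 0.091703 g → mol O = 0.091703 ÷ 15.999 = 0.0057318 mol
Divide by the smallest (0.0057318 mol): C 3.500, H 3.000, O 1.000
Multiplying each by 2 gives whole numbers: C 7.00, H 6.00, O 2.00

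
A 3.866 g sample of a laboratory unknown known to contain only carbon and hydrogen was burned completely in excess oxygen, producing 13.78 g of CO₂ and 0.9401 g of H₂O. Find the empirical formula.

mol C = 13.78 g CO₂ ÷ 44.009 g/mol = 0.31312 mol
mol H = 2 × 0.9401 g H₂O ÷ 18.015 g/mol = 0.10437 mol
Divide by the smallest (0.10437 mol): C 3.000, H 1.000

C3H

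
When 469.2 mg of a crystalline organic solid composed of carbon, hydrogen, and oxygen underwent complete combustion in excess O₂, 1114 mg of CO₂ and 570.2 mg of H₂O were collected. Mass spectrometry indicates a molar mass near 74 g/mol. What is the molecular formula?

mol C = 1.114 g CO₂ ÷ 44.009 g/mol = 0.025313 mol
mol H = 2 × 0.5702 g H₂O ÷ 18.015 g/mol = 0.063303 mol
mass O = 0.4692 − (0.30403 + 0.063809) = 0.10136 g → mol O = 0.10136 ÷ 15.999 = 0.0063352 mol
Divide by the smallest (0.0063352 mol): C 3.996, H 9.992, O 1.000
Empirical formula: C4H10O
Empirical-formula mass = 74.12 g/mol; 74 ÷ 74.12 ≈ 1, so the molecular formula is C4H10O.

C4H10O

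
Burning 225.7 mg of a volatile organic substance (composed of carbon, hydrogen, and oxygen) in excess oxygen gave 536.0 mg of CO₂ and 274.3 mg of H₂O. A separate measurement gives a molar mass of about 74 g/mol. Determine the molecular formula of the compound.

mol C = 0.5360 g CO₂ ÷ 44.009 g/mol = 0.012179 mol
mol H = 2 × 0.2743 g H₂O ÷ 18.015 g/mol = 0.030452 mol
mass O = 0.2257 − (0.14629 + 0.030696) = 0.048718 g → mol O = 0.048718 ÷ 15.999 = 0.0030451 mol
Divide by the smallest (0.0030451 mol): C 4.000, H 10.001, O 1.000
Empirical formula: C4H10O
Empirical-formula mass = 74.12 g/mol; 74 ÷ 74.12 ≈ 1, so the molecular formula is C4H10O.

C4H10O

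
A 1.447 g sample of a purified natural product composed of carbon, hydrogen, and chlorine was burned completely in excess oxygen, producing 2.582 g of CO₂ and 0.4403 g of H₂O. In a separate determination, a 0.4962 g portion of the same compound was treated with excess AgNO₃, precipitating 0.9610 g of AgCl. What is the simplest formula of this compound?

C6H5Cl2

mol C = 2.582 g CO₂ ÷ 44.009 g/mol = 0.058670 mol
mol H = 2 × 0.4403 g H₂O ÷ 18.015 g/mol = 0.048881 mol
From the AgCl data: mol Cl per gram of compound = (0.9610 ÷ 143.318) ÷ 0.4962 = 0.013513 mol/g, so in the 1.447 g combustion sample mol Cl = 0.019554 mol
Divide by the smallest (0.019554 mol): C 3.000, H 2.500, Cl 1.000
Multiplying each by 2 gives whole numbers: C 6.00, H 5.00, Cl 2.00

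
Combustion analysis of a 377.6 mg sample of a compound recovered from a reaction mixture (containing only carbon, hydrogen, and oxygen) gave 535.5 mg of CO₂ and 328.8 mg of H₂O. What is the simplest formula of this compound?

CH3O

mol C = 0.5355 g CO₂ ÷ 44.009 g/mol = 0.012168 mol
mol H = 2 × 0.3288 g H₂O ÷ 18.015 g/mol = 0.036503 mol
mass O = 0.3776 − (0.14615 + 0.036795) = 0.19466 g → mol O = 0.19466 ÷ 15.999 = 0.012167 mol
Divide by the smallest (0.012167 mol): C 1.000, H 3.000, O 1.000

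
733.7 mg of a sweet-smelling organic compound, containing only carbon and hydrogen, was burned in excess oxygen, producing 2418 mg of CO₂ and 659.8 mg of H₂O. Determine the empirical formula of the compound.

C3H4

mol C = 2.418 g CO₂ ÷ 44.009 g/mol = 0.054943 mol
mol H = 2 × 0.6598 g H₂O ÷ 18.015 g/mol = 0.073250 mol
Divide by the smallest (0.054943 mol): C 1.000, H 1.333
Multiplying each by 3 gives whole numbers: C 3.00, H 4.00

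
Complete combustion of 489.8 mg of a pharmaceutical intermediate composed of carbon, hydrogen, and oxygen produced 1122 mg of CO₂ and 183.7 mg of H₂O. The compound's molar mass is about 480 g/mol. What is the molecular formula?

mol C = 1.122 g CO₂ ÷ 44.009 g/mol = 0.025495 mol
mol H = 2 × 0.1837 g H₂O ÷ 18.015 g/mol = 0.020394 mol
mass O = 0.4898 − (0.30622 + 0.020557) = 0.16302 g → mol O = 0.16302 ÷ 15.999 = 0.010190 mol
Divide by the smallest (0.010190 mol): C 2.502, H 2.001, O 1.000
Multiplying each by 2 gives whole numbers: C 5.00, H 4.00, O 2.00
Empirical formula: C5H4O2
Empirical-formula mass = 96.08 g/mol; 480 ÷ 96.08 ≈ 5, so the molecular formula is C25H20O10.

C25H20O10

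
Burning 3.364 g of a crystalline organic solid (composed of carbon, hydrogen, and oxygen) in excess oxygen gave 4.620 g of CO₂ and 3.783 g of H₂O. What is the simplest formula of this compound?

CH4O

mol C = 4.620 g CO₂ ÷ 44.009 g/mol = 0.10498 mol
mol H = 2 × 3.783 g H₂O ÷ 18.015 g/mol = 0.41998 mol
mass O = 3.364 − (1.2609 + 0.42334) = 1.6798 g → mol O = 1.6798 ÷ 15.999 = 0.10499 mol
Divide by the smallest (0.10498 mol): C 1.000, H 4.001, O 1.000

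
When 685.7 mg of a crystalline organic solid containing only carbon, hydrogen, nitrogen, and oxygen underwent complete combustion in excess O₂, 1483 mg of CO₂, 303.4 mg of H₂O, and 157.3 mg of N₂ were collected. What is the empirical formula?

C6H6N2O

mol C = 1.483 g CO₂ ÷ 44.009 g/mol = 0.033698 mol
mol H = 2 × 0.3034 g H₂O ÷ 18.015 g/mol = 0.033683 mol
mol N = 2 × 0.1573 g N₂ ÷ 28.014 g/mol = 0.011230 mol
mass O = 0.6857 − (0.40474 + 0.033953 + 0.15730) = 0.089705 g → mol O = 0.089705 ÷ 15.999 = 0.0056069 mol
Divide by the smallest (0.0056069 mol): C 6.010, H 6.007, N 2.003, O 1.000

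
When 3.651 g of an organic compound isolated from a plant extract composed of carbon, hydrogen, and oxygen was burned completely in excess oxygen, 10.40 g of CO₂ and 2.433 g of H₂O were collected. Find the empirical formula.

mol C = 10.40 g CO₂ ÷ 44.009 g/mol = 0.23632 mol
mol H = 2 × 2.433 g H₂O ÷ 18.015 g/mol = 0.27011 mol
mass O = 3.651 − (2.8384 + 0.27227) = 0.54035 g → mol O = 0.54035 ÷ 15.999 = 0.033774 mol
Divide by the smallest (0.033774 mol): C 6.997, H 7.998, O 1.000

C7H8O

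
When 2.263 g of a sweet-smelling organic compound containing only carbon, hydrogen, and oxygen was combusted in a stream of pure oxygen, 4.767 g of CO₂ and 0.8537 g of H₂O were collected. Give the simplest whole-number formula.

C8H7O4

mol C = 4.767 g CO₂ ÷ 44.009 g/mol = 0.10832 mol
mol H = 2 × 0.8537 g H₂O ÷ 18.015 g/mol = 0.094777 mol
mass O = 2.263 − (1.3010 + 0.095535) = 0.86645 g → mol O = 0.86645 ÷ 15.999 = 0.054156 mol
Divide by the smallest (0.054156 mol): C 2.000, H 1.750, O 1.000
Multiplying each by 4 gives whole numbers: C 8.00, H 7.00, O 4.00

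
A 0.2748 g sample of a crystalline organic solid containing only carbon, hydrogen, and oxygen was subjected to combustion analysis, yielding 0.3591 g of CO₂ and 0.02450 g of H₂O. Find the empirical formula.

C3HO4

mol C = 0.3591 g CO₂ ÷ 44.009 g/mol = 0.0081597 mol
mol H = 2 × 0.02450 g H₂O ÷ 18.015 g/mol = 0.0027200 mol
mass O = 0.2748 − (0.098006 + 0.0027417) = 0.17405 g → mol O = 0.17405 ÷ 15.999 = 0.010879 mol
Divide by the smallest (0.0027200 mol): C 3.000, H 1.000, O 4.000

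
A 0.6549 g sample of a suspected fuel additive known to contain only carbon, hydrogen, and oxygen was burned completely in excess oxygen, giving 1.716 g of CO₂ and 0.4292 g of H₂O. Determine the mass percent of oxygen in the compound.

21.15%

mol C = 1.716 g CO₂ ÷ 44.009 g/mol = 0.038992 mol
mol H = 2 × 0.4292 g H₂O ÷ 18.015 g/mol = 0.047649 mol
mass O = 0.6549 − (0.46833 + 0.048030) = 0.13854 g → mol O = 0.13854 ÷ 15.999 = 0.0086591 mol
mass % O = 0.13854 g ÷ 0.6549 g × 100%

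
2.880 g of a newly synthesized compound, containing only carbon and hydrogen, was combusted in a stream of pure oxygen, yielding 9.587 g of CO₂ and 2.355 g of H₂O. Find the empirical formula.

C5H6

mol C = 9.587 g CO₂ ÷ 44.009 g/mol = 0.21784 mol
mol H = 2 × 2.355 g H₂O ÷ 18.015 g/mol = 0.26145 mol
Divide by the smallest (0.21784 mol): C 1.000, H 1.200
Multiplying each by 5 gives whole numbers: C 5.00, H 6.00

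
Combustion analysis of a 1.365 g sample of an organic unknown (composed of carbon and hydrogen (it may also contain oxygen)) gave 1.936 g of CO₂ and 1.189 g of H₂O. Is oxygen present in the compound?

yes

mol C = 1.936 g CO₂ ÷ 44.009 g/mol = 0.043991 mol
mol H = 2 × 1.189 g H₂O ÷ 18.015 g/mol = 0.13200 mol
C and H account for only 0.66143 g of the 1.365 g sample; the remaining 0.70357 g must be oxygen.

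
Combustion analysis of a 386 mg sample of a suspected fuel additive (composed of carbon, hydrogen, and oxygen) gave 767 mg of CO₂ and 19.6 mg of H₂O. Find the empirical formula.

mol C = 0.767 g CO₂ ÷ 44.009 g/mol = 0.01743 mol
mol H = 2 × 0.0196 g H₂O ÷ 18.015 g/mol = 0.002176 mol
mass O = 0.386 − (0.2093 + 0.002193) = 0.1745 g → mol O = 0.1745 ÷ 15.999 = 0.01091 mol
Divide by the smallest (0.002176 mol): C 8.009, H 1.000, O 5.012

C8HO5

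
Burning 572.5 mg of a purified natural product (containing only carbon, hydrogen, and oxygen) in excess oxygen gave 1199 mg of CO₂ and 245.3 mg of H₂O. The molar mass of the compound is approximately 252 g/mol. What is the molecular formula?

C12H12O6

mol C = 1.199 g CO₂ ÷ 44.009 g/mol = 0.027244 mol
mol H = 2 × 0.2453 g H₂O ÷ 18.015 g/mol = 0.027233 mol
mass O = 0.5725 − (0.32723 + 0.027451) = 0.21782 g → mol O = 0.21782 ÷ 15.999 = 0.013614 mol
Divide by the smallest (0.013614 mol): C 2.001, H 2.000, O 1.000
Empirical formula: C2H2O
Empirical-formula mass = 42.04 g/mol; 252 ÷ 42.04 ≈ 6, so the molecular formula is C12H12O6.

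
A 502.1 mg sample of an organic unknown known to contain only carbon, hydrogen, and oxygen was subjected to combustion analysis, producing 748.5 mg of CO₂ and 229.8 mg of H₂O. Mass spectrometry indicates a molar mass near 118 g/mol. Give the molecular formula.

C4H6O4

mol C = 0.7485 g CO₂ ÷ 44.009 g/mol = 0.017008 mol
mol H = 2 × 0.2298 g H₂O ÷ 18.015 g/mol = 0.025512 mol
mass O = 0.5021 − (0.20428 + 0.025716) = 0.27210 g → mol O = 0.27210 ÷ 15.999 = 0.017007 mol
Divide by the smallest (0.017007 mol): C 1.000, H 1.500, O 1.000
Multiplying each by 2 gives whole numbers: C 2.00, H 3.00, O 2.00
Empirical formula: C2H3O2
Empirical-formula mass = 59.04 g/mol; 118 ÷ 59.04 ≈ 2, so the molecular formula is C4H6O4.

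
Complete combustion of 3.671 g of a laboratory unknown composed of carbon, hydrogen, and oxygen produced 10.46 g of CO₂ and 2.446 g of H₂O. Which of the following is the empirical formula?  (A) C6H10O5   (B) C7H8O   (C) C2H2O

(B) C7H8O

mol C = 10.46 g CO₂ ÷ 44.009 g/mol = 0.23768 mol
mol H = 2 × 2.446 g H₂O ÷ 18.015 g/mol = 0.27155 mol
mass O = 3.671 − (2.8548 + 0.27372) = 0.54252 g → mol O = 0.54252 ÷ 15.999 = 0.033909 mol
Divide by the smallest (0.033909 mol): C 7.009, H 8.008, O 1.000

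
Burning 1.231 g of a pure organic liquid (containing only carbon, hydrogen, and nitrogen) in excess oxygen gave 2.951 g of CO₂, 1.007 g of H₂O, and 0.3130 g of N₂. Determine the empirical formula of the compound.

C3H5N

mol C = 2.951 g CO₂ ÷ 44.009 g/mol = 0.067054 mol
mol H = 2 × 1.007 g H₂O ÷ 18.015 g/mol = 0.11180 mol
mol N = 2 × 0.3130 g N₂ ÷ 28.014 g/mol = 0.022346 mol
Divide by the smallest (0.022346 mol): C 3.001, H 5.003, N 1.000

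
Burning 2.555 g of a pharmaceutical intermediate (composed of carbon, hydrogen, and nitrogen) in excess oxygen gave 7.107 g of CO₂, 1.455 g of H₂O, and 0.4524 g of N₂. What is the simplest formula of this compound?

mol C = 7.107 g CO₂ ÷ 44.009 g/mol = 0.16149 mol
mol H = 2 × 1.455 g H₂O ÷ 18.015 g/mol = 0.16153 mol
mol N = 2 × 0.4524 g N₂ ÷ 28.014 g/mol = 0.032298 mol
Divide by the smallest (0.032298 mol): C 5.000, H 5.001, N 1.000

C5H5N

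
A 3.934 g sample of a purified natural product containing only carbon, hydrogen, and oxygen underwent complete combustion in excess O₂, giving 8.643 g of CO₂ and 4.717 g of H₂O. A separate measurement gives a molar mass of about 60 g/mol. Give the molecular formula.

mol C = 8.643 g CO₂ ÷ 44.009 g/mol = 0.19639 mol
mol H = 2 × 4.717 g H₂O ÷ 18.015 g/mol = 0.52367 mol
mass O = 3.934 − (2.3589 + 0.52786) = 1.0473 g → mol O = 1.0473 ÷ 15.999 = 0.065459 mol
Divide by the smallest (0.065459 mol): C 3.000, H 8.000, O 1.000
Empirical formula: C3H8O
Empirical-formula mass = 60.10 g/mol; 60 ÷ 60.10 ≈ 1, so the molecular formula is C3H8O.

C3H8O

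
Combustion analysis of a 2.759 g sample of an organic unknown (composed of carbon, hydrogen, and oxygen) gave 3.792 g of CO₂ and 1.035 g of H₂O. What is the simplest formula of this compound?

mol C = 3.792 g CO₂ ÷ 44.009 g/mol = 0.086164 mol
mol H = 2 × 1.035 g H₂O ÷ 18.015 g/mol = 0.11490 mol
mass O = 2.759 − (1.0349 + 0.11582) = 1.6083 g → mol O = 1.6083 ÷ 15.999 = 0.10052 mol
Divide by the smallest (0.086164 mol): C 1.000, H 1.334, O 1.167
Multiplying each by 6 gives whole numbers: C 6.00, H 8.00, O 7.00

C6H8O7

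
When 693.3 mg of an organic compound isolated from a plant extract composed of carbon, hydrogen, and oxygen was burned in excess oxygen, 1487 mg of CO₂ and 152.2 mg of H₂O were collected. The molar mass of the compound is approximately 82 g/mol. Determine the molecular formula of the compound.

mol C = 1.487 g CO₂ ÷ 44.009 g/mol = 0.033789 mol
mol H = 2 × 0.1522 g H₂O ÷ 18.015 g/mol = 0.016897 mol
mass O = 0.6933 − (0.40583 + 0.017032) = 0.27043 g → mol O = 0.27043 ÷ 15.999 = 0.016903 mol
Divide by the smallest (0.016897 mol): C 2.000, H 1.000, O 1.000
Empirical formula: C2HO
Empirical-formula mass = 41.03 g/mol; 82 ÷ 41.03 ≈ 2, so the molecular formula is C4H2O2.

C4H2O2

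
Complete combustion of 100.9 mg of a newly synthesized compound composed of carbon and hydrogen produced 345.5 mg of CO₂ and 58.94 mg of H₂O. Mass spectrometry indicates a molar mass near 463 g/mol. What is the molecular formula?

mol C = 0.3455 g CO₂ ÷ 44.009 g/mol = 0.0078507 mol
mol H = 2 × 0.05894 g H₂O ÷ 18.015 g/mol = 0.0065434 mol
Divide by the smallest (0.0065434 mol): C 1.200, H 1.000
Multiplying each by 5 gives whole numbers: C 6.00, H 5.00
Empirical formula: C6H5
Empirical-formula mass = 77.11 g/mol; 463 ÷ 77.11 ≈ 6, so the molecular formula is C36H30.

C36H30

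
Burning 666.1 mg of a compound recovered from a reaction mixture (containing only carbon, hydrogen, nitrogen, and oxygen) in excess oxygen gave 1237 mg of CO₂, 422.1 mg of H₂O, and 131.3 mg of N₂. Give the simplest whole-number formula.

mol C = 1.237 g CO₂ ÷ 44.009 g/mol = 0.028108 mol
mol H = 2 × 0.4221 g H₂O ÷ 18.015 g/mol = 0.046861 mol
mol N = 2 × 0.1313 g N₂ ÷ 28.014 g/mol = 0.0093739 mol
mass O = 0.6661 − (0.33760 + 0.047236 + 0.13130) = 0.14996 g → mol O = 0.14996 ÷ 15.999 = 0.0093731 mol
Divide by the smallest (0.0093731 mol): C 2.999, H 5.000, N 1.000, O 1.000

C3H5NO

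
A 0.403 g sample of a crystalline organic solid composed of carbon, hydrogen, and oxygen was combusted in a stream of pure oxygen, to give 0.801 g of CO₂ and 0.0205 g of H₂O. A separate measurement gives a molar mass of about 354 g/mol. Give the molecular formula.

C16H2O10

mol C = 0.801 g CO₂ ÷ 44.009 g/mol = 0.01820 mol
mol H = 2 × 0.0205 g H₂O ÷ 18.015 g/mol = 0.002276 mol
mass O = 0.403 − (0.2186 + 0.002294) = 0.1821 g → mol O = 0.1821 ÷ 15.999 = 0.01138 mol
Divide by the smallest (0.002276 mol): C 7.997, H 1.000, O 5.001
Empirical formula: C8HO5
Empirical-formula mass = 177.09 g/mol; 354 ÷ 177.09 ≈ 2, so the molecular formula is C16H2O10.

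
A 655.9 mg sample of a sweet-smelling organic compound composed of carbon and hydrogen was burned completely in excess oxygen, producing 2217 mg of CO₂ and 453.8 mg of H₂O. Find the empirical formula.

mol C = 2.217 g CO₂ ÷ 44.009 g/mol = 0.050376 mol
mol H = 2 × 0.4538 g H₂O ÷ 18.015 g/mol = 0.050380 mol
Divide by the smallest (0.050376 mol): C 1.000, H 1.000

CH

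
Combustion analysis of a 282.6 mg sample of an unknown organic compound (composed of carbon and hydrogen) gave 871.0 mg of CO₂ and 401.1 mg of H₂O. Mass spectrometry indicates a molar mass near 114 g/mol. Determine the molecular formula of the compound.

mol C = 0.8710 g CO₂ ÷ 44.009 g/mol = 0.019791 mol
mol H = 2 × 0.4011 g H₂O ÷ 18.015 g/mol = 0.044530 mol
Divide by the smallest (0.019791 mol): C 1.000, H 2.250
Multiplying each by 4 gives whole numbers: C 4.00, H 9.00
Empirical formula: C4H9
Empirical-formula mass = 57.12 g/mol; 114 ÷ 57.12 ≈ 2, so the molecular formula is C8H18.

C8H18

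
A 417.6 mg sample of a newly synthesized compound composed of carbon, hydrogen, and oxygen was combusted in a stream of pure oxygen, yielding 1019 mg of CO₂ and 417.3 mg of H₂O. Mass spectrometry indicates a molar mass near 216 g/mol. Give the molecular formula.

C12H24O3

mol C = 1.019 g CO₂ ÷ 44.009 g/mol = 0.023154 mol
mol H = 2 × 0.4173 g H₂O ÷ 18.015 g/mol = 0.046328 mol
mass O = 0.4176 − (0.27811 + 0.046699) = 0.092794 g → mol O = 0.092794 ÷ 15.999 = 0.0058000 mol
Divide by the smallest (0.0058000 mol): C 3.992, H 7.988, O 1.000
Empirical formula: C4H8O
Empirical-formula mass = 72.11 g/mol; 216 ÷ 72.11 ≈ 3, so the molecular formula is C12H24O3.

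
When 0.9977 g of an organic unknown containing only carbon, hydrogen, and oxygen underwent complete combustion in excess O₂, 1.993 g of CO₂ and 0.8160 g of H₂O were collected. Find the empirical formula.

C2H4O

mol C = 1.993 g CO₂ ÷ 44.009 g/mol = 0.045286 mol
mol H = 2 × 0.8160 g H₂O ÷ 18.015 g/mol = 0.090591 mol
mass O = 0.9977 − (0.54393 + 0.091316) = 0.36245 g → mol O = 0.36245 ÷ 15.999 = 0.022655 mol
Divide by the smallest (0.022655 mol): C 1.999, H 3.999, O 1.000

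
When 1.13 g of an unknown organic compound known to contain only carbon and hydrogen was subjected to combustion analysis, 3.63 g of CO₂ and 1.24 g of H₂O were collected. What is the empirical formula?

mol C = 3.63 g CO₂ ÷ 44.009 g/mol = 0.08248 mol
mol H = 2 × 1.24 g H₂O ÷ 18.015 g/mol = 0.1377 mol
Divide by the smallest (0.08248 mol): C 1.000, H 1.669
Multiplying each by 3 gives whole numbers: C 3.00, H 5.01

C3H5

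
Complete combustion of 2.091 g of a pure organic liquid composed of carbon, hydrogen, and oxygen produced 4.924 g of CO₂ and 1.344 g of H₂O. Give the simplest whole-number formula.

C3H4O

mol C = 4.924 g CO₂ ÷ 44.009 g/mol = 0.11189 mol
mol H = 2 × 1.344 g H₂O ÷ 18.015 g/mol = 0.14921 mol
mass O = 2.091 − (1.3439 + 0.15040) = 0.59673 g → mol O = 0.59673 ÷ 15.999 = 0.037298 mol
Divide by the smallest (0.037298 mol): C 3.000, H 4.000, O 1.000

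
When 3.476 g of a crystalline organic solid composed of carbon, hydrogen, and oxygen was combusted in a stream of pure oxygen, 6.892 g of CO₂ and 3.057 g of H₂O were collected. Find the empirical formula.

C6H13O3

mol C = 6.892 g CO₂ ÷ 44.009 g/mol = 0.15660 mol
mol H = 2 × 3.057 g H₂O ÷ 18.015 g/mol = 0.33938 mol
mass O = 3.476 − (1.8810 + 0.34210) = 1.2529 g → mol O = 1.2529 ÷ 15.999 = 0.078313 mol
Divide by the smallest (0.078313 mol): C 2.000, H 4.334, O 1.000
Multiplying each by 3 gives whole numbers: C 6.00, H 13.00, O 3.00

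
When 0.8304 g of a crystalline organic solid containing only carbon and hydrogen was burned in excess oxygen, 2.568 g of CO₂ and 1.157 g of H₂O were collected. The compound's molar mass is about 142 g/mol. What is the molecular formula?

mol C = 2.568 g CO₂ ÷ 44.009 g/mol = 0.058352 mol
mol H = 2 × 1.157 g H₂O ÷ 18.015 g/mol = 0.12845 mol
Divide by the smallest (0.058352 mol): C 1.000, H 2.201
Multiplying each by 5 gives whole numbers: C 5.00, H 11.01
Empirical formula: C5H11
Empirical-formula mass = 71.14 g/mol; 142 ÷ 71.14 ≈ 2, so the molecular formula is C10H22.

C10H22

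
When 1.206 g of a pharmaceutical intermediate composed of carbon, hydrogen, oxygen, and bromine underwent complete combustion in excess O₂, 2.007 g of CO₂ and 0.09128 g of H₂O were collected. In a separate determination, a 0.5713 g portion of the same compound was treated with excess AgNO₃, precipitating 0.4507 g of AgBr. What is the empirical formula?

mol C = 2.007 g CO₂ ÷ 44.009 g/mol = 0.045604 mol
mol H = 2 × 0.09128 g H₂O ÷ 18.015 g/mol = 0.010134 mol
From the AgBr data: mol Br per gram of compound = (0.4507 ÷ 187.772) ÷ 0.5713 = 0.0042014 mol/g, so in the 1.206 g combustion sample mol Br = 0.0050669 mol
mass O = 1.206 − (0.54775 + 0.010215 + 0.40486) = 0.24317 g → mol O = 0.24317 ÷ 15.999 = 0.015199 mol
Divide by the smallest (0.0050669 mol): C 9.000, H 2.000, Br 1.000, O 3.000

C9H2BrO3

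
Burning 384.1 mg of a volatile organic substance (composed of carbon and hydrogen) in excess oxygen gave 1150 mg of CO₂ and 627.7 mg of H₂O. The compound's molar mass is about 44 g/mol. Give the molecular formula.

mol C = 1.150 g CO₂ ÷ 44.009 g/mol = 0.026131 mol
mol H = 2 × 0.6277 g H₂O ÷ 18.015 g/mol = 0.069686 mol
Divide by the smallest (0.026131 mol): C 1.000, H 2.667
Multiplying each by 3 gives whole numbers: C 3.00, H 8.00
Empirical formula: C3H8
Empirical-formula mass = 44.10 g/mol; 44 ÷ 44.10 ≈ 1, so the molecular formula is C3H8.

C3H8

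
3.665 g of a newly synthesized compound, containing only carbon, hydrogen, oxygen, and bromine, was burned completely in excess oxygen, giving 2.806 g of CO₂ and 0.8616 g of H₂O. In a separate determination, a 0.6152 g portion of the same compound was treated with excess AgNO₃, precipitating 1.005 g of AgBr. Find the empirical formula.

mol C = 2.806 g CO₂ ÷ 44.009 g/mol = 0.063760 mol
mol H = 2 × 0.8616 g H₂O ÷ 18.015 g/mol = 0.095654 mol
From the AgBr data: mol Br per gram of compound = (1.005 ÷ 187.772) ÷ 0.6152 = 0.0087000 mol/g, so in the 3.665 g combustion sample mol Br = 0.031885 mol
mass O = 3.665 − (0.76582 + 0.096419 + 2.5478) = 0.25499 g → mol O = 0.25499 ÷ 15.999 = 0.015938 mol
Divide by the smallest (0.015938 mol): C 4.001, H 6.002, Br 2.001, O 1.000

C4H6Br2O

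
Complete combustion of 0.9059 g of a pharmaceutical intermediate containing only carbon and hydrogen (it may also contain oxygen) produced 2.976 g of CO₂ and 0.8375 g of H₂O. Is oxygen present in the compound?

no

mol C = 2.976 g CO₂ ÷ 44.009 g/mol = 0.067623 mol
mol H = 2 × 0.8375 g H₂O ÷ 18.015 g/mol = 0.092978 mol
C and H together account for 0.90594 g — essentially the entire 0.9059 g sample — so the compound contains no oxygen.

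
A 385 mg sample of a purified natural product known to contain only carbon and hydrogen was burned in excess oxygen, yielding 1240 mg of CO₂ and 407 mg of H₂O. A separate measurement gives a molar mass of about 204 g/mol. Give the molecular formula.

mol C = 1.24 g CO₂ ÷ 44.009 g/mol = 0.02818 mol
mol H = 2 × 0.407 g H₂O ÷ 18.015 g/mol = 0.04518 mol
Divide by the smallest (0.02818 mol): C 1.000, H 1.604
Multiplying each by 5 gives whole numbers: C 5.00, H 8.02
Empirical formula: C5H8
Empirical-formula mass = 68.12 g/mol; 204 ÷ 68.12 ≈ 3, so the molecular formula is C15H24.

C15H24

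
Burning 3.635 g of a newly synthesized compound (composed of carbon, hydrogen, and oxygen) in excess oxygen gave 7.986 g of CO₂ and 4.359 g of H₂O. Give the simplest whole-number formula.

mol C = 7.986 g CO₂ ÷ 44.009 g/mol = 0.18146 mol
mol H = 2 × 4.359 g H₂O ÷ 18.015 g/mol = 0.48393 mol
mass O = 3.635 − (2.1796 + 0.48780) = 0.96765 g → mol O = 0.96765 ÷ 15.999 = 0.060482 mol
Divide by the smallest (0.060482 mol): C 3.000, H 8.001, O 1.000

C3H8O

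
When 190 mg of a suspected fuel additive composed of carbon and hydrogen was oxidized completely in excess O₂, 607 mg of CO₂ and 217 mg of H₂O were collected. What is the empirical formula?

C4H7

mol C = 0.607 g CO₂ ÷ 44.009 g/mol = 0.01379 mol
mol H = 2 × 0.217 g H₂O ÷ 18.015 g/mol = 0.02409 mol
Divide by the smallest (0.01379 mol): C 1.000, H 1.747
Multiplying each by 4 gives whole numbers: C 4.00, H 6.99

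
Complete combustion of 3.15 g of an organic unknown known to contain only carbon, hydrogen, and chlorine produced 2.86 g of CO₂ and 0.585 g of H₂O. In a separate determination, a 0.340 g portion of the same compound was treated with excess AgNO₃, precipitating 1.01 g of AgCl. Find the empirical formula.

mol C = 2.86 g CO₂ ÷ 44.009 g/mol = 0.06499 mol
mol H = 2 × 0.585 g H₂O ÷ 18.015 g/mol = 0.06495 mol
From the AgCl data: mol Cl per gram of compound = (1.01 ÷ 143.318) ÷ 0.340 = 0.02073 mol/g, so in the 3.15 g combustion sample mol Cl = 0.06529 mol
Divide by the smallest (0.06495 mol): C 1.001, H 1.000, Cl 1.005

CHCl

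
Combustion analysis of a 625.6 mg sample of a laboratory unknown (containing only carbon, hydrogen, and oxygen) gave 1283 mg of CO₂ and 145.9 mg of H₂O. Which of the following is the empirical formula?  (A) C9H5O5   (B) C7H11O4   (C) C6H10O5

mol C = 1.283 g CO₂ ÷ 44.009 g/mol = 0.029153 mol
mol H = 2 × 0.1459 g H₂O ÷ 18.015 g/mol = 0.016198 mol
mass O = 0.6256 − (0.35016 + 0.016327) = 0.25911 g → mol O = 0.25911 ÷ 15.999 = 0.016196 mol
Divide by the smallest (0.016196 mol): C 1.800, H 1.000, O 1.000
Multiplying each by 5 gives whole numbers: C 9.00, H 5.00, O 5.00

(A) C9H5O5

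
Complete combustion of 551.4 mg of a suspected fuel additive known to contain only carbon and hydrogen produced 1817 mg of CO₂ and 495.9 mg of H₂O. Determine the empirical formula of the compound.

mol C = 1.817 g CO₂ ÷ 44.009 g/mol = 0.041287 mol
mol H = 2 × 0.4959 g H₂O ÷ 18.015 g/mol = 0.055054 mol
Divide by the smallest (0.041287 mol): C 1.000, H 1.333
Multiplying each by 3 gives whole numbers: C 3.00, H 4.00

C3H4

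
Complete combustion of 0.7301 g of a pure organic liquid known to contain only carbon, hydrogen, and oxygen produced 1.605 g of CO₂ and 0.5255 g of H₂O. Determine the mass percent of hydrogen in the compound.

mol C = 1.605 g CO₂ ÷ 44.009 g/mol = 0.036470 mol
mol H = 2 × 0.5255 g H₂O ÷ 18.015 g/mol = 0.058340 mol
mass O = 0.7301 − (0.43804 + 0.058807) = 0.23325 g → mol O = 0.23325 ÷ 15.999 = 0.014579 mol
mass % H = 0.058807 g ÷ 0.7301 g × 100%

8.05%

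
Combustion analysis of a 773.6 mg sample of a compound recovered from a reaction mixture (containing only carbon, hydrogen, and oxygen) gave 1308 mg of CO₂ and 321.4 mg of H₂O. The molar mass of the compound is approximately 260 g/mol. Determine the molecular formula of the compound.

C10H12O8

mol C = 1.308 g CO₂ ÷ 44.009 g/mol = 0.029721 mol
mol H = 2 × 0.3214 g H₂O ÷ 18.015 g/mol = 0.035681 mol
mass O = 0.7736 − (0.35698 + 0.035967) = 0.38065 g → mol O = 0.38065 ÷ 15.999 = 0.023792 mol
Divide by the smallest (0.023792 mol): C 1.249, H 1.500, O 1.000
Multiplying each by 4 gives whole numbers: C 5.00, H 6.00, O 4.00
Empirical formula: C5H6O4
Empirical-formula mass = 130.10 g/mol; 260 ÷ 130.10 ≈ 2, so the molecular formula is C10H12O8.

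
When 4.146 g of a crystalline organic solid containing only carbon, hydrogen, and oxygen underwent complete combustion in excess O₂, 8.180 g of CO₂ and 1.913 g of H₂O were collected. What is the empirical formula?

C7H8O4

mol C = 8.180 g CO₂ ÷ 44.009 g/mol = 0.18587 mol
mol H = 2 × 1.913 g H₂O ÷ 18.015 g/mol = 0.21238 mol
mass O = 4.146 − (2.2325 + 0.21408) = 1.6994 g → mol O = 1.6994 ÷ 15.999 = 0.10622 mol
Divide by the smallest (0.10622 mol): C 1.750, H 1.999, O 1.000
Multiplying each by 4 gives whole numbers: C 7.00, H 8.00, O 4.00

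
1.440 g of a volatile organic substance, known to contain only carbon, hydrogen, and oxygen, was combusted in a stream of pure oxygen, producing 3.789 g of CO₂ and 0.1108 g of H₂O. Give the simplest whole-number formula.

C7HO2

mol C = 3.789 g CO₂ ÷ 44.009 g/mol = 0.086096 mol
mol H = 2 × 0.1108 g H₂O ÷ 18.015 g/mol = 0.012301 mol
mass O = 1.440 − (1.0341 + 0.012399) = 0.39350 g → mol O = 0.39350 ÷ 15.999 = 0.024595 mol
Divide by the smallest (0.012301 mol): C 6.999, H 1.000, O 1.999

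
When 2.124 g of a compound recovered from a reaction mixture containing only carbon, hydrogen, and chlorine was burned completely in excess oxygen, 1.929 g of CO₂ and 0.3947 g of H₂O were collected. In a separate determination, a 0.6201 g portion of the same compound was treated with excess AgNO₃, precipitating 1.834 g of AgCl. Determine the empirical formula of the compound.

mol C = 1.929 g CO₂ ÷ 44.009 g/mol = 0.043832 mol
mol H = 2 × 0.3947 g H₂O ÷ 18.015 g/mol = 0.043819 mol
From the AgCl data: mol Cl per gram of compound = (1.834 ÷ 143.318) ÷ 0.6201 = 0.020637 mol/g, so in the 2.124 g combustion sample mol Cl = 0.043832 mol
Divide by the smallest (0.043819 mol): C 1.000, H 1.000, Cl 1.000

CHCl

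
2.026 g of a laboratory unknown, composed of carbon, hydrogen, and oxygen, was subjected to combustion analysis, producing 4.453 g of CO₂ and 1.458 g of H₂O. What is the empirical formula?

mol C = 4.453 g CO₂ ÷ 44.009 g/mol = 0.10118 mol
mol H = 2 × 1.458 g H₂O ÷ 18.015 g/mol = 0.16187 mol
mass O = 2.026 − (1.2153 + 0.16316) = 0.64752 g → mol O = 0.64752 ÷ 15.999 = 0.040473 mol
Divide by the smallest (0.040473 mol): C 2.500, H 3.999, O 1.000
Multiplying each by 2 gives whole numbers: C 5.00, H 8.00, O 2.00

C5H8O2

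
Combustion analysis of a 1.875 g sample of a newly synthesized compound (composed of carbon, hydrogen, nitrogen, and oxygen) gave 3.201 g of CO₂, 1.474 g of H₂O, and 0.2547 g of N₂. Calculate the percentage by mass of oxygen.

31.03%

mol C = 3.201 g CO₂ ÷ 44.009 g/mol = 0.072735 mol
mol H = 2 × 1.474 g H₂O ÷ 18.015 g/mol = 0.16364 mol
mol N = 2 × 0.2547 g N₂ ÷ 28.014 g/mol = 0.018184 mol
mass O = 1.875 − (0.87362 + 0.16495 + 0.25470) = 0.58173 g → mol O = 0.58173 ÷ 15.999 = 0.036360 mol
mass % O = 0.58173 g ÷ 1.875 g × 100%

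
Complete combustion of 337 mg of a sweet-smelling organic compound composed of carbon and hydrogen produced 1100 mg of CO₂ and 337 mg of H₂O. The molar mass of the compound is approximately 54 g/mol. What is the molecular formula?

mol C = 1.10 g CO₂ ÷ 44.009 g/mol = 0.02499 mol
mol H = 2 × 0.337 g H₂O ÷ 18.015 g/mol = 0.03741 mol
Divide by the smallest (0.02499 mol): C 1.000, H 1.497
Multiplying each by 2 gives whole numbers: C 2.00, H 2.99
Empirical formula: C2H3
Empirical-formula mass = 27.05 g/mol; 54 ÷ 27.05 ≈ 2, so the molecular formula is C4H6.

C4H6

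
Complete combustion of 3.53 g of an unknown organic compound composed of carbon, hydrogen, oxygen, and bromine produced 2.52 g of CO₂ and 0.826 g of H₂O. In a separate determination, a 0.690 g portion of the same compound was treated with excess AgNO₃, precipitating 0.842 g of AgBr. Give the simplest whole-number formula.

C5H8Br2O5

mol C = 2.52 g CO₂ ÷ 44.009 g/mol = 0.05726 mol
mol H = 2 × 0.826 g H₂O ÷ 18.015 g/mol = 0.09170 mol
From the AgBr data: mol Br per gram of compound = (0.842 ÷ 187.772) ÷ 0.690 = 0.006499 mol/g, so in the 3.53 g combustion sample mol Br = 0.02294 mol
mass O = 3.53 − (0.6878 + 0.09243 + 1.833) = 0.9167 g → mol O = 0.9167 ÷ 15.999 = 0.05730 mol
Divide by the smallest (0.02294 mol): C 2.496, H 3.997, Br 1.000, O 2.498
Multiplying each by 2 gives whole numbers: C 4.99, H 7.99, Br 2.00, O 5.00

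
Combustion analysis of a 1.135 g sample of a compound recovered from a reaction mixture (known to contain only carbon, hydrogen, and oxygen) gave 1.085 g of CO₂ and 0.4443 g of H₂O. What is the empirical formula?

CH2O2

mol C = 1.085 g CO₂ ÷ 44.009 g/mol = 0.024654 mol
mol H = 2 × 0.4443 g H₂O ÷ 18.015 g/mol = 0.049326 mol
mass O = 1.135 − (0.29612 + 0.049720) = 0.78916 g → mol O = 0.78916 ÷ 15.999 = 0.049326 mol
Divide by the smallest (0.024654 mol): C 1.000, H 2.001, O 2.001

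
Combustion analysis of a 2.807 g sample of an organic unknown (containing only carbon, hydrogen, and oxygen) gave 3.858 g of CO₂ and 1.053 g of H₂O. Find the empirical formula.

C6H8O7

mol C = 3.858 g CO₂ ÷ 44.009 g/mol = 0.087664 mol
mol H = 2 × 1.053 g H₂O ÷ 18.015 g/mol = 0.11690 mol
mass O = 2.807 − (1.0529 + 0.11784) = 1.6362 g → mol O = 1.6362 ÷ 15.999 = 0.10227 mol
Divide by the smallest (0.087664 mol): C 1.000, H 1.334, O 1.167
Multiplying each by 6 gives whole numbers: C 6.00, H 8.00, O 7.00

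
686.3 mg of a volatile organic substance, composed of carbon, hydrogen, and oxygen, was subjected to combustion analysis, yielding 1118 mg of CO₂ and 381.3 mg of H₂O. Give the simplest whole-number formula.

C6H10O5

mol C = 1.118 g CO₂ ÷ 44.009 g/mol = 0.025404 mol
mol H = 2 × 0.3813 g H₂O ÷ 18.015 g/mol = 0.042331 mol
mass O = 0.6863 − (0.30513 + 0.042670) = 0.33850 g → mol O = 0.33850 ÷ 15.999 = 0.021158 mol
Divide by the smallest (0.021158 mol): C 1.201, H 2.001, O 1.000
Multiplying each by 5 gives whole numbers: C 6.00, H 10.00, O 5.00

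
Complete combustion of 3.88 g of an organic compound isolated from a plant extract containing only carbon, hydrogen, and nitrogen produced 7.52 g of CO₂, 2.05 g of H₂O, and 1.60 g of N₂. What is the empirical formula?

mol C = 7.52 g CO₂ ÷ 44.009 g/mol = 0.1709 mol
mol H = 2 × 2.05 g H₂O ÷ 18.015 g/mol = 0.2276 mol
mol N = 2 × 1.60 g N₂ ÷ 28.014 g/mol = 0.1142 mol
Divide by the smallest (0.1142 mol): C 1.496, H 1.992, N 1.000
Multiplying each by 2 gives whole numbers: C 2.99, H 3.98, N 2.00

C3H4N2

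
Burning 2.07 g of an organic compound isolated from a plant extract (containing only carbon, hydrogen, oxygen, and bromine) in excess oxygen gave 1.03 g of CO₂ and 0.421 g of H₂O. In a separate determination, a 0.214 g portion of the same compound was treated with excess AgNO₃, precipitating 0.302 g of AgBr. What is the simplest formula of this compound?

mol C = 1.03 g CO₂ ÷ 44.009 g/mol = 0.02340 mol
mol H = 2 × 0.421 g H₂O ÷ 18.015 g/mol = 0.04674 mol
From the AgBr data: mol Br per gram of compound = (0.302 ÷ 187.772) ÷ 0.214 = 0.007516 mol/g, so in the 2.07 g combustion sample mol Br = 0.01556 mol
mass O = 2.07 − (0.2811 + 0.04711 + 1.243) = 0.4987 g → mol O = 0.4987 ÷ 15.999 = 0.03117 mol
Divide by the smallest (0.01556 mol): C 1.504, H 3.004, Br 1.000, O 2.004
Multiplying each by 2 gives whole numbers: C 3.01, H 6.01, Br 2.00, O 4.01

C3H6Br2O4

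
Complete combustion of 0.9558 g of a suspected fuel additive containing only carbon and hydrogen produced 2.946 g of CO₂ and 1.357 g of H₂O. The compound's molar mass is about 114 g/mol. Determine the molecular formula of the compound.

C8H18

mol C = 2.946 g CO₂ ÷ 44.009 g/mol = 0.066941 mol
mol H = 2 × 1.357 g H₂O ÷ 18.015 g/mol = 0.15065 mol
Divide by the smallest (0.066941 mol): C 1.000, H 2.251
Multiplying each by 4 gives whole numbers: C 4.00, H 9.00
Empirical formula: C4H9
Empirical-formula mass = 57.12 g/mol; 114 ÷ 57.12 ≈ 2, so the molecular formula is C8H18.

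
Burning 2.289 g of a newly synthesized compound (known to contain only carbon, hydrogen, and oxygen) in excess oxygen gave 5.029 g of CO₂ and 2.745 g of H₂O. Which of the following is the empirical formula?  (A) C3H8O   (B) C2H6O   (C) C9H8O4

mol C = 5.029 g CO₂ ÷ 44.009 g/mol = 0.11427 mol
mol H = 2 × 2.745 g H₂O ÷ 18.015 g/mol = 0.30475 mol
mass O = 2.289 − (1.3725 + 0.30718) = 0.60929 g → mol O = 0.60929 ÷ 15.999 = 0.038083 mol
Divide by the smallest (0.038083 mol): C 3.001, H 8.002, O 1.000

(A) C3H8O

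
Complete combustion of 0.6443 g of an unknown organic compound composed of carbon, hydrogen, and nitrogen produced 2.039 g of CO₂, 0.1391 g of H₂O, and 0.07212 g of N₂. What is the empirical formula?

C9H3N

mol C = 2.039 g CO₂ ÷ 44.009 g/mol = 0.046331 mol
mol H = 2 × 0.1391 g H₂O ÷ 18.015 g/mol = 0.015443 mol
mol N = 2 × 0.07212 g N₂ ÷ 28.014 g/mol = 0.0051489 mol
Divide by the smallest (0.0051489 mol): C 8.998, H 2.999, N 1.000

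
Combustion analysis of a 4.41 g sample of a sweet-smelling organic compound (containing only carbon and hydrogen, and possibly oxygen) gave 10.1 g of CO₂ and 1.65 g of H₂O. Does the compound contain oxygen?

yes

mol C = 10.1 g CO₂ ÷ 44.009 g/mol = 0.2295 mol
mol H = 2 × 1.65 g H₂O ÷ 18.015 g/mol = 0.1832 mol
C and H account for only 2.941 g of the 4.41 g sample; the remaining 1.469 g must be oxygen.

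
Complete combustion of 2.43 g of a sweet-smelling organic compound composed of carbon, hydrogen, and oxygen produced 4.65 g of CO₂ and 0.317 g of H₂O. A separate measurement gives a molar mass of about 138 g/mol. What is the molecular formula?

C6H2O4

mol C = 4.65 g CO₂ ÷ 44.009 g/mol = 0.1057 mol
mol H = 2 × 0.317 g H₂O ÷ 18.015 g/mol = 0.03519 mol
mass O = 2.43 − (1.269 + 0.03547) = 1.125 g → mol O = 1.125 ÷ 15.999 = 0.07034 mol
Divide by the smallest (0.03519 mol): C 3.002, H 1.000, O 1.999
Empirical formula: C3HO2
Empirical-formula mass = 69.04 g/mol; 138 ÷ 69.04 ≈ 2, so the molecular formula is C6H2O4.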